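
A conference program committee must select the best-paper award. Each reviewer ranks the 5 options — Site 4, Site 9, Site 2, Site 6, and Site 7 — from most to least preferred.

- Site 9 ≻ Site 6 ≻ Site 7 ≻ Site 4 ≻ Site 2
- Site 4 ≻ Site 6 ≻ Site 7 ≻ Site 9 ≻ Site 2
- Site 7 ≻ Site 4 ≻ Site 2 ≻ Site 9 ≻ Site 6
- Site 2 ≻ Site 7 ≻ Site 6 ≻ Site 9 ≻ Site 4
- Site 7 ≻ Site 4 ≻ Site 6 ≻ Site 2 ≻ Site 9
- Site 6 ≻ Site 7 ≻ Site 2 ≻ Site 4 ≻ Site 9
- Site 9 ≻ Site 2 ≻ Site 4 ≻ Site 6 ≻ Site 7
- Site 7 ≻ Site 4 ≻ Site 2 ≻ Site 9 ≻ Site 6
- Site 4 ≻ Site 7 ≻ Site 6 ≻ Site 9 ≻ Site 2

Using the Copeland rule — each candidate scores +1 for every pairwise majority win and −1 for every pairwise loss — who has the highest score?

Pairwise results:
  Site 4 vs Site 9: Site 4 wins 6–3.
  Site 4 vs Site 2: Site 4 wins 6–3.
  Site 4 vs Site 6: Site 4 wins 6–3.
  Site 4 vs Site 7: Site 7 wins 6–3.
  Site 9 vs Site 2: Site 2 wins 5–4.
  Site 9 vs Site 6: Site 6 wins 5–4.
  Site 9 vs Site 7: Site 7 wins 7–2.
  Site 2 vs Site 6: Site 6 wins 5–4.
  Site 2 vs Site 7: Site 7 wins 7–2.
  Site 6 vs Site 7: Site 7 wins 5–4.
Copeland scores (wins − losses):
  Site 4: 3 − 1 = 2
  Site 9: 0 − 4 = -4
  Site 2: 1 − 3 = -2
  Site 6: 2 − 2 = 0
  Site 7: 4 − 0 = 4
Site 7 has the best Copeland score.

Site 7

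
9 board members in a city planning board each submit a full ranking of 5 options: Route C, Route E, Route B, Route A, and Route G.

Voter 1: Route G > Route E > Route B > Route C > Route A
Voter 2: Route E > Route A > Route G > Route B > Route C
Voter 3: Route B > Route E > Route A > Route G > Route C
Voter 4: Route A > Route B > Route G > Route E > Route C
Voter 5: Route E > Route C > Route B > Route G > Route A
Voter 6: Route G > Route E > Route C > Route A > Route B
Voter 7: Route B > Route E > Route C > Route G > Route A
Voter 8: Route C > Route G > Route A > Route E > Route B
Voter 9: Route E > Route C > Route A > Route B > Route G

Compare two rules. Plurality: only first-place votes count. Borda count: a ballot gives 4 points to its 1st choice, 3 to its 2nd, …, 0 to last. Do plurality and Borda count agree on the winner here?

Yes

Plurality first-place counts: Route C 1, Route E 3, Route B 2, Route A 1, Route G 2 → Route E.
Borda totals: Route C 15, Route E 26, Route B 17, Route A 14, Route G 18 → Route E.
The two rules agree on Route E.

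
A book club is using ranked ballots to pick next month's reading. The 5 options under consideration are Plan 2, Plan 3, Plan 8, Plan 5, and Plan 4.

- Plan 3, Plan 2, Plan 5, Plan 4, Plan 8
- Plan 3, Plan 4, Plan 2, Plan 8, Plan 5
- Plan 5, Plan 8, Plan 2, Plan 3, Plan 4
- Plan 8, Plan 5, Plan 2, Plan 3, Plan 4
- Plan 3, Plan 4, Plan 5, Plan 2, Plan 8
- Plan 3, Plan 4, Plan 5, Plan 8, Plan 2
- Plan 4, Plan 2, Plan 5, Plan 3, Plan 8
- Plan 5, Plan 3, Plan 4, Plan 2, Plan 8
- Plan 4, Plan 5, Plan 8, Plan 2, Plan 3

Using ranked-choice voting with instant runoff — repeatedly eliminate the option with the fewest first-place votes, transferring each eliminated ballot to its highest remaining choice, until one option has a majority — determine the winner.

Round 1: Plan 3 4, Plan 5 2, Plan 4 2, Plan 8 1, Plan 2 0. Plan 2 has the fewest and is eliminated.
Round 2: Plan 3 4, Plan 5 2, Plan 4 2, Plan 8 1. Plan 8 has the fewest and is eliminated.
Round 3: Plan 3 4, Plan 5 3, Plan 4 2. Plan 4 has the fewest and is eliminated.
Round 4: Plan 5 5, Plan 3 4. Plan 5 has a majority.

Plan 5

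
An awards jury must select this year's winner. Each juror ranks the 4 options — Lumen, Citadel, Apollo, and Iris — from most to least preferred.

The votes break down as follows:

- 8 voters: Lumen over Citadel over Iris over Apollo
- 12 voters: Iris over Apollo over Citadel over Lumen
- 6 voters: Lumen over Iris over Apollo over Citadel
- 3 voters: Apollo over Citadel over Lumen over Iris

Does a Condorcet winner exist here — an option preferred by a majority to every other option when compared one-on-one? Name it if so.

Head-to-head results (29 voters total):
Lumen vs Citadel: Citadel wins 15–14.
Lumen vs Apollo: Apollo wins 15–14.
Lumen vs Iris: Lumen wins 17–12.
Citadel vs Apollo: Apollo wins 21–8.
Citadel vs Iris: Iris wins 18–11.
Apollo vs Iris: Iris wins 26–3.
No candidate beats all others: Lumen beats Iris beats Citadel beats Lumen, a majority cycle.

No Condorcet winner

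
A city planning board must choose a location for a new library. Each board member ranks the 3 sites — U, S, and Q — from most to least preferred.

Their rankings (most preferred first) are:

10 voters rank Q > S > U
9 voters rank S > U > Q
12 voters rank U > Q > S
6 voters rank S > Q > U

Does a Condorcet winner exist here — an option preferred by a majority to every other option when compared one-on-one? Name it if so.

None — there is no Condorcet winner

Head-to-head results (37 voters total):
U vs S: S wins 25–12.
U vs Q: U wins 21–16.
S vs Q: Q wins 22–15.
No candidate beats all others: U beats Q beats S beats U, a majority cycle.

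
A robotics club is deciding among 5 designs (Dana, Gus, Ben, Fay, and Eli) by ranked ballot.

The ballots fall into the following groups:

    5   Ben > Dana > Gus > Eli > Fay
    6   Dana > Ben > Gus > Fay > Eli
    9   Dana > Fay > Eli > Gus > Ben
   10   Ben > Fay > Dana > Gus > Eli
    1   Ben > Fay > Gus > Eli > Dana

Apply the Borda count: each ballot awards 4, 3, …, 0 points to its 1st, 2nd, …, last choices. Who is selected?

Borda scores:
  Dana: 5·3 + 6·4 + 9·4 + 10·2 + 0 = 95
  Gus: 5·2 + 6·2 + 9·1 + 10·1 + 2 = 43
  Ben: 5·4 + 6·3 + 9·0 + 10·4 + 4 = 82
  Fay: 5·0 + 6·1 + 9·3 + 10·3 + 3 = 66
  Eli: 5·1 + 6·0 + 9·2 + 10·0 + 1 = 24
Dana has the highest total.

Dana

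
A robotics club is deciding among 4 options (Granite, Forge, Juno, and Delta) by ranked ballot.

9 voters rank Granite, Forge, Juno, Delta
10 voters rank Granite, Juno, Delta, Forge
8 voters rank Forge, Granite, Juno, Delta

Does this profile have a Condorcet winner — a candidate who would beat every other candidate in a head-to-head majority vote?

Yes

Head-to-head results (27 voters total):
Granite vs Forge: Granite wins 19–8.
Granite vs Juno: Granite wins 27–0.
Granite vs Delta: Granite wins 27–0.
Forge vs Juno: Forge wins 17–10.
Forge vs Delta: Forge wins 17–10.
Juno vs Delta: Juno wins 27–0.
Granite beats each rival — Forge (19–8), Juno (27–0), Delta (27–0) — so Granite is the Condorcet winner.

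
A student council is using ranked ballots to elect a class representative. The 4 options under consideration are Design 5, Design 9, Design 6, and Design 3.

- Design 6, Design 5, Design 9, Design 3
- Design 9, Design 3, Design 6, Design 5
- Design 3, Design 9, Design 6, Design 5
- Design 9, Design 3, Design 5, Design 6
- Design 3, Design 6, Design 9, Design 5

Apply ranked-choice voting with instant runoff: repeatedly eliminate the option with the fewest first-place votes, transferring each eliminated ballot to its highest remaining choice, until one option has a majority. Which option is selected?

Round 1: Design 9 2, Design 3 2, Design 6 1, Design 5 0. Design 5 has the fewest and is eliminated.
Round 2: Design 9 2, Design 3 2, Design 6 1. Design 6 has the fewest and is eliminated.
Round 3: Design 9 3, Design 3 2. Design 9 has a majority.

Design 9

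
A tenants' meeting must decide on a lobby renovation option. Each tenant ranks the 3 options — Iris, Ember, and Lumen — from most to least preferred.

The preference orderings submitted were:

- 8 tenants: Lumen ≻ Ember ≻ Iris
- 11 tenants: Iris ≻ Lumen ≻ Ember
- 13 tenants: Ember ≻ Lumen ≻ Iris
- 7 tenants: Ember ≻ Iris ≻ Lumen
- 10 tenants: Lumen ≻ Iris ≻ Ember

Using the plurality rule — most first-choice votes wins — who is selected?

First-place vote totals:
  Iris: 11
  Ember: 20
  Lumen: 18
Ember has the most first-place votes.

Ember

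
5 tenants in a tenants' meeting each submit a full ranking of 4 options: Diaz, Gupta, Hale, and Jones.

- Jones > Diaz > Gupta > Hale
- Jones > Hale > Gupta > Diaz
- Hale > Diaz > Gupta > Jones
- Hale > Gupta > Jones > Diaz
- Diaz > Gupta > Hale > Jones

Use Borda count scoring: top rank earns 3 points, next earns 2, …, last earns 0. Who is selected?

Borda scores:
  Diaz: 2 + 0 + 2 + 0 + 3 = 7
  Gupta: 1 + 1 + 1 + 2 + 2 = 7
  Hale: 0 + 2 + 3 + 3 + 1 = 9
  Jones: 3 + 3 + 0 + 1 + 0 = 7
Hale has the highest total.

Hale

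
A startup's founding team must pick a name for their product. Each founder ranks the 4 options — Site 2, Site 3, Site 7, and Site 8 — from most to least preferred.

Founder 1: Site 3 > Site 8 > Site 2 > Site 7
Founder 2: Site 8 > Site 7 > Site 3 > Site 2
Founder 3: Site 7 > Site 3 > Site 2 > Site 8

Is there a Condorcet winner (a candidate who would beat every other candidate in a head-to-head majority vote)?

No

Head-to-head results (3 voters total):
Site 2 vs Site 3: Site 3 wins 3–0.
Site 2 vs Site 7: Site 7 wins 2–1.
Site 2 vs Site 8: Site 8 wins 2–1.
Site 3 vs Site 7: Site 7 wins 2–1.
Site 3 vs Site 8: Site 3 wins 2–1.
Site 7 vs Site 8: Site 8 wins 2–1.
No candidate beats all others: Site 3 beats Site 8 beats Site 7 beats Site 3, a majority cycle.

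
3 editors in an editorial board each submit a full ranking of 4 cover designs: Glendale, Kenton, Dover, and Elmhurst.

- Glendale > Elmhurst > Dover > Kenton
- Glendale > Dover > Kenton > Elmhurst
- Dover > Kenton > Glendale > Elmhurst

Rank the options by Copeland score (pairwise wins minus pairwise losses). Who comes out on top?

Glendale

Pairwise results:
  Glendale vs Kenton: Glendale wins 2–1.
  Glendale vs Dover: Glendale wins 2–1.
  Glendale vs Elmhurst: Glendale wins 3–0.
  Kenton vs Dover: Dover wins 3–0.
  Kenton vs Elmhurst: Kenton wins 2–1.
  Dover vs Elmhurst: Dover wins 2–1.
Copeland scores (wins − losses):
  Glendale: 3 − 0 = 3
  Kenton: 1 − 2 = -1
  Dover: 2 − 1 = 1
  Elmhurst: 0 − 3 = -3
Glendale has the best Copeland score.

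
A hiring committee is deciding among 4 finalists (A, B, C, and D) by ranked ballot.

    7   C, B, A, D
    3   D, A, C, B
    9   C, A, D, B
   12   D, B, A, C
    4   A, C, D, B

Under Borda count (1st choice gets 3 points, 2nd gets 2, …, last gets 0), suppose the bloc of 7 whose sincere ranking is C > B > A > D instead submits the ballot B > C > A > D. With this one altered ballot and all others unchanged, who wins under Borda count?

D

Borda totals with the altered ballot: A 55, B 45, C 52, D 58.
The switch changes the winner from C to D.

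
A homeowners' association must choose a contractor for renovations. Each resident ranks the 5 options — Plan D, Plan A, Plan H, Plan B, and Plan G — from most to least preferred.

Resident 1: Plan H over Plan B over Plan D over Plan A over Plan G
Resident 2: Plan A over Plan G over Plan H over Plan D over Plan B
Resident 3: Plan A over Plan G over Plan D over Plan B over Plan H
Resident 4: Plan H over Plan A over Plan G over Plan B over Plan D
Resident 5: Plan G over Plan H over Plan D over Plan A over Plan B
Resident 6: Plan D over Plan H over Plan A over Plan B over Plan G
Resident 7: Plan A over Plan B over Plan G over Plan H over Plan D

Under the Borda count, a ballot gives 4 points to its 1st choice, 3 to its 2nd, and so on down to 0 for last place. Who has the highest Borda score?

Borda scores:
  Plan D: 2 + 1 + 2 + 0 + 2 + 4 + 0 = 11
  Plan A: 1 + 4 + 4 + 3 + 1 + 2 + 4 = 19
  Plan H: 4 + 2 + 0 + 4 + 3 + 3 + 1 = 17
  Plan B: 3 + 0 + 1 + 1 + 0 + 1 + 3 = 9
  Plan G: 0 + 3 + 3 + 2 + 4 + 0 + 2 = 14
Plan A has the highest total.

Plan A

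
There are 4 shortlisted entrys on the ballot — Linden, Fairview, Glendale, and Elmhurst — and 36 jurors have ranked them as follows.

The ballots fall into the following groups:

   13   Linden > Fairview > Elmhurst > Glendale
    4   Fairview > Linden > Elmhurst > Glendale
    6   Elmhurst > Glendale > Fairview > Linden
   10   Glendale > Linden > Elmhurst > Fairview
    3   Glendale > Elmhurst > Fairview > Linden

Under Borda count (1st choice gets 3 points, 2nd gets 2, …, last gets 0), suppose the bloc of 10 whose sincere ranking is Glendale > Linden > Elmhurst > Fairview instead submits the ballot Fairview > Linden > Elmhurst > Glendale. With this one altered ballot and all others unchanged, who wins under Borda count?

Borda totals with the altered ballot: Linden 67, Fairview 77, Glendale 21, Elmhurst 51.
The switch changes the winner from Linden to Fairview.

Fairview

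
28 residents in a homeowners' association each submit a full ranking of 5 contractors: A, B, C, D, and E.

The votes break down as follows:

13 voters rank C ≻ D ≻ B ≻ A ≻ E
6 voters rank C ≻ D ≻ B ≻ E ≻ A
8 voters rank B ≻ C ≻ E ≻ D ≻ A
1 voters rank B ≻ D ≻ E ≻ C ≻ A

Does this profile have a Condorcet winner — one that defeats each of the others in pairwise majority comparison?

Yes

Head-to-head results (28 voters total):
A vs B: B wins 28–0.
A vs C: C wins 28–0.
A vs D: D wins 28–0.
A vs E: E wins 15–13.
B vs C: C wins 19–9.
B vs D: D wins 19–9.
B vs E: B wins 28–0.
C vs D: C wins 27–1.
C vs E: C wins 27–1.
D vs E: D wins 20–8.
C beats each rival — A (28–0), B (19–9), D (27–1), E (27–1) — so C is the Condorcet winner.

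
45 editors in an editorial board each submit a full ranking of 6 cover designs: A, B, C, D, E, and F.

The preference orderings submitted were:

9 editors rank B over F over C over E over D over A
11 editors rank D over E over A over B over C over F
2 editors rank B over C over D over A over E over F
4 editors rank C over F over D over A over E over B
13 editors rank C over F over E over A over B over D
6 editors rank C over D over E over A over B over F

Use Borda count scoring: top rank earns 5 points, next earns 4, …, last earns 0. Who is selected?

C

Borda scores:
  A: 9·0 + 11·3 + 2·2 + 4·2 + 13·2 + 6·2 = 83
  B: 9·5 + 11·2 + 2·5 + 4·0 + 13·1 + 6·1 = 96
  C: 9·3 + 11·1 + 2·4 + 4·5 + 13·5 + 6·5 = 161
  D: 9·1 + 11·5 + 2·3 + 4·3 + 13·0 + 6·4 = 106
  E: 9·2 + 11·4 + 2·1 + 4·1 + 13·3 + 6·3 = 125
  F: 9·4 + 11·0 + 2·0 + 4·4 + 13·4 + 6·0 = 104
C has the highest total.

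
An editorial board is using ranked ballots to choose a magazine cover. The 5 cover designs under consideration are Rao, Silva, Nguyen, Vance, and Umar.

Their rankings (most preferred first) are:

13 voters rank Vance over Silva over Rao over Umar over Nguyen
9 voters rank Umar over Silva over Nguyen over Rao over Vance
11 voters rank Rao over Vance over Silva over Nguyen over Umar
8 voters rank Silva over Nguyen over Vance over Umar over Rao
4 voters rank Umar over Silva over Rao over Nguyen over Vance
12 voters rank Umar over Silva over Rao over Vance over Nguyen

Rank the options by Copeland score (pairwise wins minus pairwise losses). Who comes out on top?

Pairwise results:
  Rao vs Silva: Silva wins 46–11.
  Rao vs Nguyen: Rao wins 40–17.
  Rao vs Vance: Rao wins 36–21.
  Rao vs Umar: Umar wins 33–24.
  Silva vs Nguyen: Silva wins 57–0.
  Silva vs Vance: Silva wins 33–24.
  Silva vs Umar: Silva wins 32–25.
  Nguyen vs Vance: Vance wins 36–21.
  Nguyen vs Umar: Umar wins 38–19.
  Vance vs Umar: Vance wins 32–25.
Copeland scores (wins − losses):
  Rao: 2 − 2 = 0
  Silva: 4 − 0 = 4
  Nguyen: 0 − 4 = -4
  Vance: 2 − 2 = 0
  Umar: 2 − 2 = 0
Silva has the best Copeland score.

Silva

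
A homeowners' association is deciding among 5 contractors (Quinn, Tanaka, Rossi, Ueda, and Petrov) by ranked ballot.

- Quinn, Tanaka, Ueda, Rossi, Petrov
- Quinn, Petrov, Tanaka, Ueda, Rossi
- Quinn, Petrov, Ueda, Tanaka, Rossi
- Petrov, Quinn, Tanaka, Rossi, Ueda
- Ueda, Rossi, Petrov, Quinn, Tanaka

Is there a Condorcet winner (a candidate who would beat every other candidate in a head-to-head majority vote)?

Yes

Head-to-head results (5 voters total):
Quinn vs Tanaka: Quinn wins 5–0.
Quinn vs Rossi: Quinn wins 4–1.
Quinn vs Ueda: Quinn wins 4–1.
Quinn vs Petrov: Quinn wins 3–2.
Tanaka vs Rossi: Tanaka wins 4–1.
Tanaka vs Ueda: Tanaka wins 3–2.
Tanaka vs Petrov: Petrov wins 4–1.
Rossi vs Ueda: Ueda wins 4–1.
Rossi vs Petrov: Petrov wins 3–2.
Ueda vs Petrov: Petrov wins 3–2.
Quinn beats each rival — Tanaka (5–0), Rossi (4–1), Ueda (4–1), Petrov (3–2) — so Quinn is the Condorcet winner.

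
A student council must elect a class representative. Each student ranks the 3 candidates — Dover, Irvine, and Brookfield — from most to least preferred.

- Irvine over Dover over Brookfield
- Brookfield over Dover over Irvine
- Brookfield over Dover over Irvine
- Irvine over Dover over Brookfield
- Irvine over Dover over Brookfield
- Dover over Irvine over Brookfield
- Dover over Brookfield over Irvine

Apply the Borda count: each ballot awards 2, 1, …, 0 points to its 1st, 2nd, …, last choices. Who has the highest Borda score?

Dover

Borda scores:
  Dover: 1 + 1 + 1 + 1 + 1 + 2 + 2 = 9
  Irvine: 2 + 0 + 0 + 2 + 2 + 1 + 0 = 7
  Brookfield: 0 + 2 + 2 + 0 + 0 + 0 + 1 = 5
Dover has the highest total.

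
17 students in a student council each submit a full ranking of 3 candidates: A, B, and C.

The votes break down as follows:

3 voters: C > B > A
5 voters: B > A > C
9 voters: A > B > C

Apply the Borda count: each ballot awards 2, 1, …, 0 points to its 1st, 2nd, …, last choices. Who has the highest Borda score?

Borda scores:
  A: 3·0 + 5·1 + 9·2 = 23
  B: 3·1 + 5·2 + 9·1 = 22
  C: 3·2 + 5·0 + 9·0 = 6
A has the highest total.

A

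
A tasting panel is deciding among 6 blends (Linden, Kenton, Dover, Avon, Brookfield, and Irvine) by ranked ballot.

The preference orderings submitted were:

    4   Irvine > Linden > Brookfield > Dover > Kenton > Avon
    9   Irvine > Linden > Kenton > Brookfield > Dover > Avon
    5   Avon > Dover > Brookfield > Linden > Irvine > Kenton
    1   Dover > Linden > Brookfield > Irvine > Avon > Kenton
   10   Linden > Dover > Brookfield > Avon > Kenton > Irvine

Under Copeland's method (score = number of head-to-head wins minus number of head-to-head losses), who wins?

Pairwise results:
  Linden vs Kenton: Linden wins 29–0.
  Linden vs Dover: Linden wins 23–6.
  Linden vs Avon: Linden wins 24–5.
  Linden vs Brookfield: Linden wins 24–5.
  Linden vs Irvine: Linden wins 16–13.
  Kenton vs Dover: Dover wins 20–9.
  Kenton vs Avon: Avon wins 16–13.
  Kenton vs Brookfield: Brookfield wins 20–9.
  Kenton vs Irvine: Irvine wins 19–10.
  Dover vs Avon: Dover wins 24–5.
  Dover vs Brookfield: Dover wins 16–13.
  Dover vs Irvine: Dover wins 16–13.
  Avon vs Brookfield: Brookfield wins 24–5.
  Avon vs Irvine: Avon wins 15–14.
  Brookfield vs Irvine: Brookfield wins 16–13.
Copeland scores (wins − losses):
  Linden: 5 − 0 = 5
  Kenton: 0 − 5 = -5
  Dover: 4 − 1 = 3
  Avon: 2 − 3 = -1
  Brookfield: 3 − 2 = 1
  Irvine: 1 − 4 = -3
Linden has the best Copeland score.

Linden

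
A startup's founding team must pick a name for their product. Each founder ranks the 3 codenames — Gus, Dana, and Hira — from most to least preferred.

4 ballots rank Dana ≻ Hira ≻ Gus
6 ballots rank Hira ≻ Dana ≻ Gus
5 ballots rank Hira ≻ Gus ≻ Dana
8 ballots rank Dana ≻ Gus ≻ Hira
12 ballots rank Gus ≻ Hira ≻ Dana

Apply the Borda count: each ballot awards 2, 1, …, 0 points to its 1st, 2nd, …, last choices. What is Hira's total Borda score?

Borda scores:
  Gus: 4·0 + 6·0 + 5·1 + 8·1 + 12·2 = 37
  Dana: 4·2 + 6·1 + 5·0 + 8·2 + 12·0 = 30
  Hira: 4·1 + 6·2 + 5·2 + 8·0 + 12·1 = 38

38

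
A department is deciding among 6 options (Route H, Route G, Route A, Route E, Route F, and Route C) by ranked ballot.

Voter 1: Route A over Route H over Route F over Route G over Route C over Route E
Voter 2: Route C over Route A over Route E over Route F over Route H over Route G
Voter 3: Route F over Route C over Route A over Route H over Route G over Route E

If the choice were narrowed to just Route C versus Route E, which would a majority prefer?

Route C

Ballots ranking Route C above Route E: 3.
Ballots ranking Route E above Route C: 0.
Route C wins the head-to-head, 3–0.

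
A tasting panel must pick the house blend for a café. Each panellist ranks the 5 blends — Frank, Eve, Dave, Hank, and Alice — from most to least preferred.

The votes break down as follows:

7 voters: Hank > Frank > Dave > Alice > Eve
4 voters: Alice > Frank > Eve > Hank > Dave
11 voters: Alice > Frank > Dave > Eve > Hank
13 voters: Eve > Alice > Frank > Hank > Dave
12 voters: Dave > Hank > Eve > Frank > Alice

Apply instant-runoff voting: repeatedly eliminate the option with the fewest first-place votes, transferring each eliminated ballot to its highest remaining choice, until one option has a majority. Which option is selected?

Alice

Round 1: Alice 15, Eve 13, Dave 12, Hank 7, Frank 0. Frank has the fewest and is eliminated.
Round 2: Alice 15, Eve 13, Dave 12, Hank 7. Hank has the fewest and is eliminated.
Round 3: Dave 19, Alice 15, Eve 13. Eve has the fewest and is eliminated.
Round 4: Alice 28, Dave 19. Alice has a majority.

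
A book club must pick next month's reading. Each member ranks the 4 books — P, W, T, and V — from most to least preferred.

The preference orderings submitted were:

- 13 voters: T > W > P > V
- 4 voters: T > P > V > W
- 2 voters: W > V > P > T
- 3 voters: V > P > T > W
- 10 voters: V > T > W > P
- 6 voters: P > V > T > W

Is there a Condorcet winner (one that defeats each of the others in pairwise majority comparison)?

No

Head-to-head results (38 voters total):
P vs W: W wins 25–13.
P vs T: T wins 27–11.
P vs V: P wins 23–15.
W vs T: T wins 36–2.
W vs V: V wins 23–15.
T vs V: V wins 21–17.
No candidate beats all others: P beats V beats W beats P, a majority cycle.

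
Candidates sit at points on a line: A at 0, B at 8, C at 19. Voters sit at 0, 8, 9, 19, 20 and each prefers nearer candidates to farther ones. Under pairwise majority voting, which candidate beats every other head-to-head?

With single-peaked preferences on a line, the Condorcet winner is the candidate closest to the median voter.
The median voter (position 9) is closest to B at 8.
Check: B vs C — voters closer to B: 3 of 5.

B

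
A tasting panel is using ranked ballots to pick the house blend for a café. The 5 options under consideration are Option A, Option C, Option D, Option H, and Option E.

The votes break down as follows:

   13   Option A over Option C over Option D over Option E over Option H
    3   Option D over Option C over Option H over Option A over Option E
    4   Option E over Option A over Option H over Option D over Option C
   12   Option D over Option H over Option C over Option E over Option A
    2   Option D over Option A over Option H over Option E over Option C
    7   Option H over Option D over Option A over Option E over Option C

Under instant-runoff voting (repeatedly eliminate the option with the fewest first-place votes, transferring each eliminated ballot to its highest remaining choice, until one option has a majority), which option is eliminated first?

Option C

Round 1: Option D 17, Option A 13, Option H 7, Option E 4, Option C 0. Option C has the fewest and is eliminated.
Round 2: Option D 17, Option A 13, Option H 7, Option E 4. Option E has the fewest and is eliminated.
Round 3: Option A 17, Option D 17, Option H 7. Option H has the fewest and is eliminated.
Round 4: Option D 24, Option A 17. Option D has a majority.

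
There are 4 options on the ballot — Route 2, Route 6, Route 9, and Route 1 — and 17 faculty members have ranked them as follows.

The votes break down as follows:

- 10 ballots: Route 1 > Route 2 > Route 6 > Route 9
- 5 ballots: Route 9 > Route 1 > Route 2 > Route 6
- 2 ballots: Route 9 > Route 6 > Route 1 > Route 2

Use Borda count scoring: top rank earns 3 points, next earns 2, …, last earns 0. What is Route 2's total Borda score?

Borda scores:
  Route 2: 10·2 + 5·1 + 2·0 = 25
  Route 6: 10·1 + 5·0 + 2·2 = 14
  Route 9: 10·0 + 5·3 + 2·3 = 21
  Route 1: 10·3 + 5·2 + 2·1 = 42

25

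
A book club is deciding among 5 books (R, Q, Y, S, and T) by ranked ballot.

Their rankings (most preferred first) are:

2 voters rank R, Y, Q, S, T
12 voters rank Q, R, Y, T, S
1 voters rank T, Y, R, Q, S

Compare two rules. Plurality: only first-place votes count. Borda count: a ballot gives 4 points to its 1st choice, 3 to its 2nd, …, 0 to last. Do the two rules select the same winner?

Plurality first-place counts: R 2, Q 12, Y 0, S 0, T 1 → Q.
Borda totals: R 46, Q 53, Y 33, S 2, T 16 → Q.
The two rules agree on Q.

Yes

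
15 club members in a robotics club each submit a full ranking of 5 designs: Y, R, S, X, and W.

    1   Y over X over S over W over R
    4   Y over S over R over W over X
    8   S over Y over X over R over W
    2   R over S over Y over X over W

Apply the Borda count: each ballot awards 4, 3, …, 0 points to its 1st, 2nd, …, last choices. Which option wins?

Borda scores:
  Y: 4 + 4·4 + 8·3 + 2·2 = 48
  R: 0 + 4·2 + 8·1 + 2·4 = 24
  S: 2 + 4·3 + 8·4 + 2·3 = 52
  X: 3 + 4·0 + 8·2 + 2·1 = 21
  W: 1 + 4·1 + 8·0 + 2·0 = 5
S has the highest total.

S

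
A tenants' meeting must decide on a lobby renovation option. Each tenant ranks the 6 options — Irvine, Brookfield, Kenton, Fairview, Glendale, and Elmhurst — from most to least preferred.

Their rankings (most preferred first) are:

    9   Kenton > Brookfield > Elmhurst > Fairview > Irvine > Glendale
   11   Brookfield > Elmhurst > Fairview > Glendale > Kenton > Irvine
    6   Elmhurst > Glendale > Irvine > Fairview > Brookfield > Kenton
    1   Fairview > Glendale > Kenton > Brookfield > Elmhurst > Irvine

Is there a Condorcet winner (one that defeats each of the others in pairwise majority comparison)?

Head-to-head results (27 voters total):
Irvine vs Brookfield: Brookfield wins 21–6.
Irvine vs Kenton: Kenton wins 21–6.
Irvine vs Fairview: Fairview wins 21–6.
Irvine vs Glendale: Glendale wins 18–9.
Irvine vs Elmhurst: Elmhurst wins 27–0.
Brookfield vs Kenton: Brookfield wins 17–10.
Brookfield vs Fairview: Brookfield wins 20–7.
Brookfield vs Glendale: Brookfield wins 20–7.
Brookfield vs Elmhurst: Brookfield wins 21–6.
Kenton vs Fairview: Fairview wins 18–9.
Kenton vs Glendale: Glendale wins 18–9.
Kenton vs Elmhurst: Elmhurst wins 17–10.
Fairview vs Glendale: Fairview wins 21–6.
Fairview vs Elmhurst: Elmhurst wins 26–1.
Glendale vs Elmhurst: Elmhurst wins 26–1.
Brookfield beats each rival — Irvine (21–6), Kenton (17–10), Fairview (20–7), Glendale (20–7), Elmhurst (21–6) — so Brookfield is the Condorcet winner.

Yes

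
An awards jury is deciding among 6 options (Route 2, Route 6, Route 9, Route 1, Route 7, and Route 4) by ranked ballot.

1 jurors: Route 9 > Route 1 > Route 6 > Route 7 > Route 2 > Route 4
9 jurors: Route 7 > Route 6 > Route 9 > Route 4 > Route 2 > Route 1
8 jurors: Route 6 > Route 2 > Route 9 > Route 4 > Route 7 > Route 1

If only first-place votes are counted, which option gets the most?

First-place vote totals:
  Route 2: 0
  Route 6: 8
  Route 9: 1
  Route 1: 0
  Route 7: 9
  Route 4: 0
Route 7 has the most first-place votes.

Route 7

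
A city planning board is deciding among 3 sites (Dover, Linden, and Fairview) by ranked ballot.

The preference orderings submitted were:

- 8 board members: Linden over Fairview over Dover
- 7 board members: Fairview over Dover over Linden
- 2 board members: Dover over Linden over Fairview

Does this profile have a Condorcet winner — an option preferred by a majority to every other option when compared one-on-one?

Head-to-head results (17 voters total):
Dover vs Linden: Dover wins 9–8.
Dover vs Fairview: Fairview wins 15–2.
Linden vs Fairview: Linden wins 10–7.
No candidate beats all others: Dover beats Linden beats Fairview beats Dover, a majority cycle.

No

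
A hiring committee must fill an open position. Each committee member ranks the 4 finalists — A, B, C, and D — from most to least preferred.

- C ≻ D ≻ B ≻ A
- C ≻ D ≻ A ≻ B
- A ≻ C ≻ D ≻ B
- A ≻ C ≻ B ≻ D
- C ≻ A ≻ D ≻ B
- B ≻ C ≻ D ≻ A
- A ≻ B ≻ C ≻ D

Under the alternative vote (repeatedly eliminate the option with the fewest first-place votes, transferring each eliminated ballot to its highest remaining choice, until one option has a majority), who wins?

C

Round 1: A 3, C 3, B 1, D 0. D has the fewest and is eliminated.
Round 2: A 3, C 3, B 1. B has the fewest and is eliminated.
Round 3: C 4, A 3. C has a majority.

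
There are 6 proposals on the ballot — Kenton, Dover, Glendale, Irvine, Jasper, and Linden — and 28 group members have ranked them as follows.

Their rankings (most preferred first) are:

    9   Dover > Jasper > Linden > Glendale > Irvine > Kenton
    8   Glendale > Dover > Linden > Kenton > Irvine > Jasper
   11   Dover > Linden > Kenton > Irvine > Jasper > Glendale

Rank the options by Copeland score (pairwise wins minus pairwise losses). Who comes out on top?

Dover

Pairwise results:
  Kenton vs Dover: Dover wins 28–0.
  Kenton vs Glendale: Glendale wins 17–11.
  Kenton vs Irvine: Kenton wins 19–9.
  Kenton vs Jasper: Kenton wins 19–9.
  Kenton vs Linden: Linden wins 28–0.
  Dover vs Glendale: Dover wins 20–8.
  Dover vs Irvine: Dover wins 28–0.
  Dover vs Jasper: Dover wins 28–0.
  Dover vs Linden: Dover wins 28–0.
  Glendale vs Irvine: Glendale wins 17–11.
  Glendale vs Jasper: Jasper wins 20–8.
  Glendale vs Linden: Linden wins 20–8.
  Irvine vs Jasper: Irvine wins 19–9.
  Irvine vs Linden: Linden wins 28–0.
  Jasper vs Linden: Linden wins 19–9.
Copeland scores (wins − losses):
  Kenton: 2 − 3 = -1
  Dover: 5 − 0 = 5
  Glendale: 2 − 3 = -1
  Irvine: 1 − 4 = -3
  Jasper: 1 − 4 = -3
  Linden: 4 − 1 = 3
Dover has the best Copeland score.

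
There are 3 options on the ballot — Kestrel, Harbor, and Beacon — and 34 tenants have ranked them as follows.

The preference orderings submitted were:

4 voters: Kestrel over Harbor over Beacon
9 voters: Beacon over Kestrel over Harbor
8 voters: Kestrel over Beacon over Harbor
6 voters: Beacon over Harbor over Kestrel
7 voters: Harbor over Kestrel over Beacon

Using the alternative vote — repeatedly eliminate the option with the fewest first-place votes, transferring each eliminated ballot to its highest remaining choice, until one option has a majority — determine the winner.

Kestrel

Round 1: Beacon 15, Kestrel 12, Harbor 7. Harbor has the fewest and is eliminated.
Round 2: Kestrel 19, Beacon 15. Kestrel has a majority.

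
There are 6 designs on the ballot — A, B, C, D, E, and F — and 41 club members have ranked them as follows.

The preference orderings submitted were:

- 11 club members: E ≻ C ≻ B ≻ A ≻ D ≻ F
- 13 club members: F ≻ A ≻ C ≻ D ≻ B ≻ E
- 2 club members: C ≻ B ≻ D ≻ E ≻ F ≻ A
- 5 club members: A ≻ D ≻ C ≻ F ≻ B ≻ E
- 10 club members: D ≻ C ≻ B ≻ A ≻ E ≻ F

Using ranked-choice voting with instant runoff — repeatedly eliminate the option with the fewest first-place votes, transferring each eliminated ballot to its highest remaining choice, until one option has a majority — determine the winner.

Round 1: F 13, E 11, D 10, A 5, C 2, B 0. B has the fewest and is eliminated.
Round 2: F 13, E 11, D 10, A 5, C 2. C has the fewest and is eliminated.
Round 3: F 13, D 12, E 11, A 5. A has the fewest and is eliminated.
Round 4: D 17, F 13, E 11. E has the fewest and is eliminated.
Round 5: D 28, F 13. D has a majority.

D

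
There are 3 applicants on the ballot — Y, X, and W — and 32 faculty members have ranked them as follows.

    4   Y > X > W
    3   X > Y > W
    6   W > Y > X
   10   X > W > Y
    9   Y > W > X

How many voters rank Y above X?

Ballots ranking Y above X: 4+6+9 = 19.
Ballots ranking X above Y: 3+10 = 13.
So 19 of 32 voters prefer Y to X.

19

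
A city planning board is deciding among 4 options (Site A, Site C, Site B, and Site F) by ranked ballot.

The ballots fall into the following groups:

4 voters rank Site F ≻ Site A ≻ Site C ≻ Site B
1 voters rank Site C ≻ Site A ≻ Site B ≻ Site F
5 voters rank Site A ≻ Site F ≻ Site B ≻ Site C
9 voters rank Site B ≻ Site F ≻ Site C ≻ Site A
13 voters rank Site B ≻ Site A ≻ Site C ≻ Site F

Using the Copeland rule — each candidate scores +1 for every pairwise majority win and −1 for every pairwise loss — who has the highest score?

Site B

Pairwise results:
  Site A vs Site C: Site A wins 22–10.
  Site A vs Site B: Site B wins 22–10.
  Site A vs Site F: Site A wins 19–13.
  Site C vs Site B: Site B wins 27–5.
  Site C vs Site F: Site F wins 18–14.
  Site B vs Site F: Site B wins 23–9.
Copeland scores (wins − losses):
  Site A: 2 − 1 = 1
  Site C: 0 − 3 = -3
  Site B: 3 − 0 = 3
  Site F: 1 − 2 = -1
Site B has the best Copeland score.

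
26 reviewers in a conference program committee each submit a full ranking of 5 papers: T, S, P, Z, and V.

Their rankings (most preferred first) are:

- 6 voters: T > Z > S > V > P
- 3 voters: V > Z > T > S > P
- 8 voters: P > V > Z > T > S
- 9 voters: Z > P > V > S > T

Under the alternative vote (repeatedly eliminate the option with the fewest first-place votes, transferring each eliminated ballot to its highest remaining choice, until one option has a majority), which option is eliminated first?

S

Round 1: Z 9, P 8, T 6, V 3, S 0. S has the fewest and is eliminated.
Round 2: Z 9, P 8, T 6, V 3. V has the fewest and is eliminated.
Round 3: Z 12, P 8, T 6. T has the fewest and is eliminated.
Round 4: Z 18, P 8. Z has a majority.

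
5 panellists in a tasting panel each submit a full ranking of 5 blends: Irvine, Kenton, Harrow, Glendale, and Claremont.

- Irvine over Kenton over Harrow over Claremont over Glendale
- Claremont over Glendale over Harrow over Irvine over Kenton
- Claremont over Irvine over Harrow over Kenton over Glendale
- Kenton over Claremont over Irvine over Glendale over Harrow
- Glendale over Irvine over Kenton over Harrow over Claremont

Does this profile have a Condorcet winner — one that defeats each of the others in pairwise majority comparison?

Head-to-head results (5 voters total):
Irvine vs Kenton: Irvine wins 4–1.
Irvine vs Harrow: Irvine wins 4–1.
Irvine vs Glendale: Irvine wins 3–2.
Irvine vs Claremont: Claremont wins 3–2.
Kenton vs Harrow: Kenton wins 3–2.
Kenton vs Glendale: Kenton wins 3–2.
Kenton vs Claremont: Kenton wins 3–2.
Harrow vs Glendale: Glendale wins 3–2.
Harrow vs Claremont: Claremont wins 3–2.
Glendale vs Claremont: Claremont wins 4–1.
No candidate beats all others: Irvine beats Kenton beats Claremont beats Irvine, a majority cycle.

No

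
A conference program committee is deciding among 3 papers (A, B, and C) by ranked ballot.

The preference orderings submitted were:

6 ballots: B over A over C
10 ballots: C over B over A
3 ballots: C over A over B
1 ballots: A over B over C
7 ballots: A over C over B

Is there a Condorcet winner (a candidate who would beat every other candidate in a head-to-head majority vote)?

No

Head-to-head results (27 voters total):
A vs B: B wins 16–11.
A vs C: A wins 14–13.
B vs C: C wins 20–7.
No candidate beats all others: A beats C beats B beats A, a majority cycle.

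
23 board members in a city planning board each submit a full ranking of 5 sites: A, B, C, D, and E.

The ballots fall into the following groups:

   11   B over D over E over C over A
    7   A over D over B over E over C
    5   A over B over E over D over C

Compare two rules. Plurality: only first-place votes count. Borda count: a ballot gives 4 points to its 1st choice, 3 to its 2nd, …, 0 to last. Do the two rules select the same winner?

No

Plurality first-place counts: A 12, B 11, C 0, D 0, E 0 → A.
Borda totals: A 48, B 73, C 11, D 59, E 39 → B.
The two rules disagree: plurality picks A, Borda picks B.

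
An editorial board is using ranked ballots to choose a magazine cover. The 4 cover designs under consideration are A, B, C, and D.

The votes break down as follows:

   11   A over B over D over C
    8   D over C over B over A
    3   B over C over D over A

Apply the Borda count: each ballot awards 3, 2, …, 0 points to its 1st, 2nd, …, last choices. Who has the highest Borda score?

Borda scores:
  A: 11·3 + 8·0 + 3·0 = 33
  B: 11·2 + 8·1 + 3·3 = 39
  C: 11·0 + 8·2 + 3·2 = 22
  D: 11·1 + 8·3 + 3·1 = 38
B has the highest total.

B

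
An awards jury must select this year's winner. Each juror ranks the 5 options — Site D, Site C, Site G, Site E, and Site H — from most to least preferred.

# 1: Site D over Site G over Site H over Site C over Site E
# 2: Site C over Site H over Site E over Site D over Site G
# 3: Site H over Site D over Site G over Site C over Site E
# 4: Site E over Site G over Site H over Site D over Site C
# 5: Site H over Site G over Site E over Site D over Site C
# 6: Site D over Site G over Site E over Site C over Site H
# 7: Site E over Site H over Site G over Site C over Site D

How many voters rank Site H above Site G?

Ballots ranking Site H above Site G: 4.
Ballots ranking Site G above Site H: 3.
So 4 of 7 voters prefer Site H to Site G.

4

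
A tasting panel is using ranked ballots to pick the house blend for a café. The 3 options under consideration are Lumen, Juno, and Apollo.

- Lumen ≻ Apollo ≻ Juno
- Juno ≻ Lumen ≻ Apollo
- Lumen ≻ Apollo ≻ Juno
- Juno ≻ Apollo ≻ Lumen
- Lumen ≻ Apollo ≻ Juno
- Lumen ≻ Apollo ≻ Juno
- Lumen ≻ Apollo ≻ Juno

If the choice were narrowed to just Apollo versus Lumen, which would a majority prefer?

Lumen

Ballots ranking Apollo above Lumen: 1.
Ballots ranking Lumen above Apollo: 6.
Lumen wins the head-to-head, 6–1.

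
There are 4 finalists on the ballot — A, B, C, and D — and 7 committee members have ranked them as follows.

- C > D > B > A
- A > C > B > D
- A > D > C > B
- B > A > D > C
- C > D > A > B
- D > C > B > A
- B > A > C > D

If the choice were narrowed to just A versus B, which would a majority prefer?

Ballots ranking A above B: 3.
Ballots ranking B above A: 4.
B wins the head-to-head, 4–3.

B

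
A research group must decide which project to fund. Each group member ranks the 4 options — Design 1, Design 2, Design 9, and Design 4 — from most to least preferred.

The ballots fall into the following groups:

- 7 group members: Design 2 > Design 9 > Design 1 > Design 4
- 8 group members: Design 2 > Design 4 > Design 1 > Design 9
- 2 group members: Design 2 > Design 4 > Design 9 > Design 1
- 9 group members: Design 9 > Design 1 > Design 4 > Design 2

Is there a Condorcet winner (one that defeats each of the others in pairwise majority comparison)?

Head-to-head results (26 voters total):
Design 1 vs Design 2: Design 2 wins 17–9.
Design 1 vs Design 9: Design 9 wins 18–8.
Design 1 vs Design 4: Design 1 wins 16–10.
Design 2 vs Design 9: Design 2 wins 17–9.
Design 2 vs Design 4: Design 2 wins 17–9.
Design 9 vs Design 4: Design 9 wins 16–10.
Design 2 beats each rival — Design 1 (17–9), Design 9 (17–9), Design 4 (17–9) — so Design 2 is the Condorcet winner.

Yes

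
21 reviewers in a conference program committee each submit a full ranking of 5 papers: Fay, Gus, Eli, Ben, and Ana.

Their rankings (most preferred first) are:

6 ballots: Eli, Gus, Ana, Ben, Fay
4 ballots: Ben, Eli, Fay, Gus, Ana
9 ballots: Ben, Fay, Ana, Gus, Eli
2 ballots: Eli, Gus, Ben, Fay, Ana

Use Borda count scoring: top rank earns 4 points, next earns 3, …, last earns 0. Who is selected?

Borda scores:
  Fay: 6·0 + 4·2 + 9·3 + 2·1 = 37
  Gus: 6·3 + 4·1 + 9·1 + 2·3 = 37
  Eli: 6·4 + 4·3 + 9·0 + 2·4 = 44
  Ben: 6·1 + 4·4 + 9·4 + 2·2 = 62
  Ana: 6·2 + 4·0 + 9·2 + 2·0 = 30
Ben has the highest total.

Ben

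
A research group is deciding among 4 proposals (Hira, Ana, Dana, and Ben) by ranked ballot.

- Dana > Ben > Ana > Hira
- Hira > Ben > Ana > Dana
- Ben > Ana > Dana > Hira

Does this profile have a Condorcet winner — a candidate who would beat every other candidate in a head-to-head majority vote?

Yes

Head-to-head results (3 voters total):
Hira vs Ana: Ana wins 2–1.
Hira vs Dana: Dana wins 2–1.
Hira vs Ben: Ben wins 2–1.
Ana vs Dana: Ana wins 2–1.
Ana vs Ben: Ben wins 3–0.
Dana vs Ben: Ben wins 2–1.
Ben beats each rival — Hira (2–1), Ana (3–0), Dana (2–1) — so Ben is the Condorcet winner.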